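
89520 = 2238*40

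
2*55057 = 110114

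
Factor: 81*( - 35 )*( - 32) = 90720 = 2^5* 3^4*5^1*7^1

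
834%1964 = 834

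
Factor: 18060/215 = 84 = 2^2*3^1*7^1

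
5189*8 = 41512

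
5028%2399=230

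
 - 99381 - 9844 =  - 109225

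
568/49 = 568/49 = 11.59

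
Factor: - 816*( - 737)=601392  =  2^4*3^1*11^1*17^1 * 67^1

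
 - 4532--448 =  - 4084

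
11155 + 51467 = 62622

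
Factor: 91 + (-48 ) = 43^1=   43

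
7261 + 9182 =16443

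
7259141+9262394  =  16521535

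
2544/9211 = 2544/9211 = 0.28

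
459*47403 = 21757977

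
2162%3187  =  2162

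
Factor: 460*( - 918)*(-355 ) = 149909400 = 2^3*3^3*5^2*17^1*23^1*71^1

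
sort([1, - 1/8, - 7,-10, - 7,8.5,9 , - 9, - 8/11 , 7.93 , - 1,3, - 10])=[ - 10, - 10, -9,-7,-7, - 1, - 8/11, - 1/8,1,3,7.93 , 8.5, 9] 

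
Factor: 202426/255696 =2^( -3 )*3^( - 1 )*19^1 = 19/24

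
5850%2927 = 2923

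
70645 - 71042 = -397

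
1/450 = 1/450 = 0.00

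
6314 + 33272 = 39586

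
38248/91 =5464/13 =420.31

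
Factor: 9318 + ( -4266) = 2^2 * 3^1*421^1  =  5052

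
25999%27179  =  25999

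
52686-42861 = 9825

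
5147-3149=1998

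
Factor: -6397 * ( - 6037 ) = 6037^1*6397^1 = 38618689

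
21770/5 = 4354=4354.00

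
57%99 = 57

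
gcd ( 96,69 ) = 3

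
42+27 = 69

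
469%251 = 218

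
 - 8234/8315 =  - 1 + 81/8315 = - 0.99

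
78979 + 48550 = 127529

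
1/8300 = 1/8300 = 0.00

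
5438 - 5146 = 292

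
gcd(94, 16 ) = 2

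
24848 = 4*6212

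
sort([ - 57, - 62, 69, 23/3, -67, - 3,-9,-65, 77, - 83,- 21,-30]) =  [-83, - 67, - 65, - 62, - 57, -30, - 21,-9, - 3,23/3,69,  77 ]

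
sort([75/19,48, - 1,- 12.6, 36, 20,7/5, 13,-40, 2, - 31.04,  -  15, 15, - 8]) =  [- 40, - 31.04, - 15, - 12.6, - 8, - 1 , 7/5,  2,75/19, 13,15,20, 36,48]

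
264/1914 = 4/29 = 0.14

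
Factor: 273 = 3^1*7^1*13^1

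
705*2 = 1410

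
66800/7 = 9542+6/7 = 9542.86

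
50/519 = 50/519 = 0.10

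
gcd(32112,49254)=6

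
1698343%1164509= 533834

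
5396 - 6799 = - 1403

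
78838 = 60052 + 18786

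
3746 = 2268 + 1478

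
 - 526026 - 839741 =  - 1365767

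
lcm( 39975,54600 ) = 2238600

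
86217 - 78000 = 8217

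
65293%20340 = 4273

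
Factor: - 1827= - 3^2 * 7^1*29^1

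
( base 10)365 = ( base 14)1C1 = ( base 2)101101101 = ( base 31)BO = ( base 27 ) DE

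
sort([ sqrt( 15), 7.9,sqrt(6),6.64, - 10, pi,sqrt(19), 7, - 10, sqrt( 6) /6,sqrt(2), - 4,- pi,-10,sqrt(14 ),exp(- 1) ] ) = [-10, - 10, - 10, - 4, - pi,exp( - 1), sqrt( 6 )/6, sqrt( 2),  sqrt( 6 ),pi,sqrt( 14) , sqrt(15 ),sqrt( 19),6.64, 7,  7.9]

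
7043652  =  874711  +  6168941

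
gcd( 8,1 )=1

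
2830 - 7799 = - 4969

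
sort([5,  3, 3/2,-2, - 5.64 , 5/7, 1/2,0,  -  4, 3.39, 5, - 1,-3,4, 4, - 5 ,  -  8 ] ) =[ -8,-5.64,-5, - 4,- 3 , - 2 , - 1, 0 , 1/2, 5/7, 3/2, 3, 3.39,4, 4, 5, 5]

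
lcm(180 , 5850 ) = 11700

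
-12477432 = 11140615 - 23618047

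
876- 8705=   -  7829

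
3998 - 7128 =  - 3130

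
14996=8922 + 6074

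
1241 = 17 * 73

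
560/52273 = 560/52273 = 0.01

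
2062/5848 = 1031/2924 =0.35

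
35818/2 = 17909 = 17909.00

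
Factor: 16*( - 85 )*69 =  -2^4*3^1* 5^1*17^1*23^1   =  - 93840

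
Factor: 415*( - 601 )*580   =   - 144660700 = -2^2*5^2*29^1*83^1  *601^1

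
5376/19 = 5376/19 = 282.95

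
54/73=54/73 = 0.74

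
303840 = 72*4220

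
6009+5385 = 11394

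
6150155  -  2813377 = 3336778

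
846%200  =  46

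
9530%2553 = 1871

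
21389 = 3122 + 18267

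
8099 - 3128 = 4971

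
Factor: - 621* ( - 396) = 245916= 2^2*3^5 *11^1*23^1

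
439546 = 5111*86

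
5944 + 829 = 6773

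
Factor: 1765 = 5^1*353^1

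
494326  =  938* 527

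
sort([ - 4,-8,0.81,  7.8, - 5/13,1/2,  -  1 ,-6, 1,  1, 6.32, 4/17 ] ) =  [ - 8, - 6,-4,-1, - 5/13, 4/17, 1/2, 0.81,1, 1,6.32, 7.8 ] 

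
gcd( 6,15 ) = 3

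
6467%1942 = 641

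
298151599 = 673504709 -375353110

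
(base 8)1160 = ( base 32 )JG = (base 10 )624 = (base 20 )1b4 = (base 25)OO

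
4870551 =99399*49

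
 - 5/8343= - 1 + 8338/8343 = - 0.00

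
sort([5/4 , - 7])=[- 7, 5/4 ]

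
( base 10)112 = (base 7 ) 220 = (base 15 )77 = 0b1110000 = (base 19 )5h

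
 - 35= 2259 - 2294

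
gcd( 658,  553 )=7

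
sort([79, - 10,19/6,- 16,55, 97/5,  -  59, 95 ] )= [ - 59, - 16, - 10,19/6, 97/5,  55,  79, 95 ]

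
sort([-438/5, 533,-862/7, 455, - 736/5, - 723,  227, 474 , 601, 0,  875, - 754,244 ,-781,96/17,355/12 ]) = [ - 781,-754 ,-723, - 736/5,-862/7,-438/5,0,96/17,355/12 , 227,244,455,  474 , 533,601,  875] 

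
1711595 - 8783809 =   -  7072214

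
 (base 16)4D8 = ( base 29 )1dm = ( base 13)745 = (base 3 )1200221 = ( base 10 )1240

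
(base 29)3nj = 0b110010001001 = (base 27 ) 4AN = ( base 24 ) 5DH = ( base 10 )3209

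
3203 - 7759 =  - 4556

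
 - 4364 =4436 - 8800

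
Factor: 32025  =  3^1*5^2*7^1*61^1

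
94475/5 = 18895 = 18895.00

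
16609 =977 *17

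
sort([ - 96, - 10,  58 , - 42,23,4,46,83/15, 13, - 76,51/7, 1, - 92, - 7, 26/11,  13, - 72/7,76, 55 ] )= [ - 96, - 92, - 76, - 42, - 72/7, - 10,-7,1,26/11,4,83/15, 51/7,13, 13 , 23, 46,  55,58,76 ] 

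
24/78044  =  6/19511 = 0.00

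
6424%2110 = 94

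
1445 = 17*85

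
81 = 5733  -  5652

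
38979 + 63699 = 102678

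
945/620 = 1 + 65/124 = 1.52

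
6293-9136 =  - 2843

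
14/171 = 14/171  =  0.08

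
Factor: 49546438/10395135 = 2^1*3^(-4)*5^ (-1)*25667^( - 1 )*24773219^1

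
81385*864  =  70316640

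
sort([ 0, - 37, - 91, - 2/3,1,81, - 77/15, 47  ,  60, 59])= [ - 91,  -  37,-77/15, - 2/3,0,1,47,59,60,81]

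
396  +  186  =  582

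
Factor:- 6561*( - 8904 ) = 58419144=2^3*3^9 * 7^1 *53^1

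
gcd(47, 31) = 1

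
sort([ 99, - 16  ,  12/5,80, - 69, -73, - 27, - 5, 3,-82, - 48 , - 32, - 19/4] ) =[ - 82 , - 73, - 69, - 48, - 32,-27,  -  16, - 5, - 19/4, 12/5, 3 , 80, 99]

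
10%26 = 10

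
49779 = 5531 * 9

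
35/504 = 5/72 = 0.07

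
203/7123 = 203/7123 = 0.03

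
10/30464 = 5/15232 = 0.00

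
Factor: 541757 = 43^2 *293^1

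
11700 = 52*225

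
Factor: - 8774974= - 2^1*13^1*547^1*617^1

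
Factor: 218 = 2^1*109^1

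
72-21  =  51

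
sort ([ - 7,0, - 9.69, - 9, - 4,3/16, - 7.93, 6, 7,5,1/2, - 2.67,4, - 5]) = [ - 9.69, - 9, - 7.93, - 7,-5, - 4, - 2.67, 0, 3/16,  1/2, 4, 5,  6,7 ]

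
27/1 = 27 = 27.00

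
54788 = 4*13697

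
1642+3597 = 5239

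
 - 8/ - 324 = 2/81 = 0.02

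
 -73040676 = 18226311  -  91266987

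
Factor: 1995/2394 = 2^(-1 ) *3^( - 1) * 5^1 = 5/6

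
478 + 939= 1417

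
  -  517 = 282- 799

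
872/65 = 872/65 = 13.42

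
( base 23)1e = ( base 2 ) 100101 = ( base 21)1g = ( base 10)37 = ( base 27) 1a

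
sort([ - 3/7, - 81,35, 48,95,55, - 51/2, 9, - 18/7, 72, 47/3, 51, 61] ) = [ - 81 , - 51/2, - 18/7,  -  3/7,  9, 47/3,  35,48, 51, 55, 61,72, 95] 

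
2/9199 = 2/9199=0.00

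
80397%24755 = 6132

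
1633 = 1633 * 1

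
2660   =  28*95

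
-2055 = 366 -2421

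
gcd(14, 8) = 2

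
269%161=108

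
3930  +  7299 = 11229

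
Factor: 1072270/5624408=536135/2812204 =2^( - 2)*5^1* 251^(  -  1 )*2801^(  -  1)*107227^1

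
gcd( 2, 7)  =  1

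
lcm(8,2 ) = 8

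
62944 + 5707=68651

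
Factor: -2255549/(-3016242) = 2^( - 1)*3^( - 2)*17^(-1)*9857^( - 1 )*2255549^1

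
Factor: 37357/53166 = 2^(  -  1 )*3^(  -  1 )*8861^ ( - 1) * 37357^1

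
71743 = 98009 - 26266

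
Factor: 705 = 3^1*5^1*47^1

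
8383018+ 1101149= 9484167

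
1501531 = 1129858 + 371673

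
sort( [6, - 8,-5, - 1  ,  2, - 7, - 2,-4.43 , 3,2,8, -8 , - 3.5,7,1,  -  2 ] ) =[ - 8, - 8, -7, - 5, - 4.43, - 3.5, - 2, - 2,-1 , 1,2,2,3, 6 , 7,8] 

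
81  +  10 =91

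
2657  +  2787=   5444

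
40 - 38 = 2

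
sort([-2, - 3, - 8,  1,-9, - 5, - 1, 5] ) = [ - 9,-8, -5, - 3, - 2, -1, 1,5 ]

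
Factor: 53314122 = 2^1 * 3^1*29^1*61^1*5023^1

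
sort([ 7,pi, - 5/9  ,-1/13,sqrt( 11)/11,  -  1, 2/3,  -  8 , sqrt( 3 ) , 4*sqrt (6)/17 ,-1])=[ - 8,-1 , -1, - 5/9,-1/13,sqrt( 11) /11 , 4 * sqrt( 6) /17,2/3 , sqrt( 3 ),pi,7 ]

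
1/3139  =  1/3139  =  0.00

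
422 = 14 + 408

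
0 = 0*90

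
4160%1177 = 629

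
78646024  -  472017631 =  - 393371607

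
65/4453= 65/4453=0.01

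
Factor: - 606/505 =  - 2^1 * 3^1*5^ ( - 1) = - 6/5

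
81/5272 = 81/5272= 0.02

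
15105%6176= 2753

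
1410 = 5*282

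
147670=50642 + 97028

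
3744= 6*624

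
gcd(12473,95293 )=1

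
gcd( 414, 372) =6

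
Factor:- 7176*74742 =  - 536348592 = - 2^4*3^2*13^1*23^1*12457^1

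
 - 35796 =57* (- 628)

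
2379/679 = 2379/679= 3.50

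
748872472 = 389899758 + 358972714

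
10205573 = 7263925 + 2941648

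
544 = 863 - 319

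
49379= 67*737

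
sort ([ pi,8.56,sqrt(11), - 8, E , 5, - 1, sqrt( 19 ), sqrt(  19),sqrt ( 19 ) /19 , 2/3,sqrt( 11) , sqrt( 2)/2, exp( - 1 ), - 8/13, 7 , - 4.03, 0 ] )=[-8, - 4.03, - 1, - 8/13, 0, sqrt( 19) /19,exp( - 1), 2/3, sqrt( 2)/2, E, pi, sqrt(11), sqrt (11),sqrt(19),sqrt( 19 ),  5,7 , 8.56]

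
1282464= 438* 2928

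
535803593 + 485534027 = 1021337620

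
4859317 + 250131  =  5109448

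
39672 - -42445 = 82117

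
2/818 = 1/409 = 0.00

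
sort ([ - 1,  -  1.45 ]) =[-1.45,- 1] 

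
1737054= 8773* 198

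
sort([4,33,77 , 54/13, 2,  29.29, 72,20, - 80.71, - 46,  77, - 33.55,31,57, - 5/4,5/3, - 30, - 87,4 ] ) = [ - 87,-80.71, - 46 , -33.55, - 30, - 5/4,  5/3, 2, 4, 4,54/13,20,29.29,31, 33,57,72, 77,77 ] 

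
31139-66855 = -35716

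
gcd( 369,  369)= 369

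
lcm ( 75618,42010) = 378090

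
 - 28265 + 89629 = 61364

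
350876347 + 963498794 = 1314375141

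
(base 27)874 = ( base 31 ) 68b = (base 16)1789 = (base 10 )6025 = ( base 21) DDJ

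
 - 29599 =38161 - 67760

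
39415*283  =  11154445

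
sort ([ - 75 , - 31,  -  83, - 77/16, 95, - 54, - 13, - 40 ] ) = [ - 83, - 75, - 54, - 40, - 31, - 13, - 77/16, 95] 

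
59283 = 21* 2823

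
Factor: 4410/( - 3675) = - 2^1*3^1 * 5^(  -  1 )=-  6/5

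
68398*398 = 27222404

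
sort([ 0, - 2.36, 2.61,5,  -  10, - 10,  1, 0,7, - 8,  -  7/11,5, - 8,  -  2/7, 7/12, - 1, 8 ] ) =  [ - 10, - 10, - 8, - 8,- 2.36, - 1, - 7/11, - 2/7, 0 , 0, 7/12, 1 , 2.61, 5, 5, 7, 8] 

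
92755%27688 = 9691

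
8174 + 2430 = 10604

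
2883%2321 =562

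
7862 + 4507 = 12369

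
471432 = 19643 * 24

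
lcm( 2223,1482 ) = 4446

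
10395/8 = 1299+ 3/8=1299.38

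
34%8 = 2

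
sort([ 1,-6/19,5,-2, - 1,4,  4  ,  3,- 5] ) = [ - 5, - 2,-1, - 6/19 , 1,3,4,4, 5] 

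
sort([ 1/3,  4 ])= [ 1/3,4] 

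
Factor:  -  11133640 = - 2^3*5^1 * 7^1*17^1 *2339^1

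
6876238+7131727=14007965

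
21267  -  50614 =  - 29347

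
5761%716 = 33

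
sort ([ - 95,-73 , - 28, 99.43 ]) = [ - 95,-73,-28,99.43 ] 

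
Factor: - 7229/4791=-3^(- 1 ) * 1597^( - 1 )*7229^1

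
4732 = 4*1183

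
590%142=22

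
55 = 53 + 2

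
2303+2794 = 5097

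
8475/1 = 8475 = 8475.00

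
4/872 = 1/218 =0.00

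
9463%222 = 139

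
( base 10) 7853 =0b1111010101101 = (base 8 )17255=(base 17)1a2g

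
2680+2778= 5458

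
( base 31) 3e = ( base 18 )5h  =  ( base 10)107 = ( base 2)1101011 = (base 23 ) 4f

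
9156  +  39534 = 48690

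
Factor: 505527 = 3^1*11^1*15319^1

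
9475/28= 9475/28 =338.39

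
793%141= 88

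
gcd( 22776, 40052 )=4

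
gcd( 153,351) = 9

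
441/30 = 147/10 = 14.70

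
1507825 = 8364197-6856372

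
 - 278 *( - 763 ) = 212114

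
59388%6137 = 4155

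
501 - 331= 170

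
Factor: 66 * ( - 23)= - 2^1*3^1*11^1*23^1=- 1518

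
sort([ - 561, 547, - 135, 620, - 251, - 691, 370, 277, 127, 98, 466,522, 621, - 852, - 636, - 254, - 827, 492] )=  [ - 852, - 827,-691, - 636, - 561,  -  254,-251,-135, 98, 127, 277, 370,  466,  492, 522,547,620, 621 ]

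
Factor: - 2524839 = -3^1* 103^1 *8171^1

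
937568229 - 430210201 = 507358028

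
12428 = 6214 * 2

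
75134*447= 33584898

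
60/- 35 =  - 2 + 2/7 = - 1.71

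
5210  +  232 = 5442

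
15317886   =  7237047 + 8080839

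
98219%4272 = 4235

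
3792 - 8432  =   - 4640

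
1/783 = 1/783 = 0.00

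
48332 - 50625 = - 2293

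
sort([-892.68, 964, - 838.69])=[ - 892.68,-838.69,964]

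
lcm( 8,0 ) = 0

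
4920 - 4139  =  781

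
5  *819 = 4095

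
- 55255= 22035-77290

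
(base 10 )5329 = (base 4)1103101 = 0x14d1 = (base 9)7271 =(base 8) 12321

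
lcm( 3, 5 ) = 15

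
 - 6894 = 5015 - 11909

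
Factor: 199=199^1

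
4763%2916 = 1847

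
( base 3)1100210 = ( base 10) 993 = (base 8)1741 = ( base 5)12433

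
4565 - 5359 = - 794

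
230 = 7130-6900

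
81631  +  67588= 149219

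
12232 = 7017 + 5215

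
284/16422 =142/8211 = 0.02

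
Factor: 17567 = 11^1*1597^1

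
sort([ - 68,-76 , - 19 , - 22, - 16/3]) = [  -  76, - 68, - 22,-19,-16/3]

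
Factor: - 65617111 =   -  7^1*29^1*31^1*10427^1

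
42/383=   42/383=0.11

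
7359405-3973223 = 3386182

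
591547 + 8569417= 9160964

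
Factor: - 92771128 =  - 2^3*59^1 * 196549^1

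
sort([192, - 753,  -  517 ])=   [ - 753,  -  517, 192] 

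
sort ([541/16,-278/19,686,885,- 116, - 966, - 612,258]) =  [-966,- 612, - 116,-278/19,541/16,258,  686,885]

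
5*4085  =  20425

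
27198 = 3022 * 9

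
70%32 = 6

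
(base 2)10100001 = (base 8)241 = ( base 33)4T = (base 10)161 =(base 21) 7e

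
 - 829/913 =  - 829/913 = - 0.91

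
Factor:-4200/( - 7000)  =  3^1*5^ (  -  1) = 3/5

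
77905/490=158+ 97/98 = 158.99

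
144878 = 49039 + 95839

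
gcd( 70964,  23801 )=1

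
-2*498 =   -  996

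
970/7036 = 485/3518 = 0.14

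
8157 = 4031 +4126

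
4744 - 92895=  - 88151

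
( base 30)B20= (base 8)23350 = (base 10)9960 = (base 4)2123220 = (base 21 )11C6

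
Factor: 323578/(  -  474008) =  - 2^( - 2 )*17^1*31^1*193^( - 1 ) = -  527/772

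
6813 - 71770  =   - 64957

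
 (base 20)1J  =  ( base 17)25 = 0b100111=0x27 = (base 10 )39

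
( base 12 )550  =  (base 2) 1100001100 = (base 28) ro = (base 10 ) 780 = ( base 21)1G3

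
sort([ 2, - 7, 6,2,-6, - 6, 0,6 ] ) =[ -7, - 6 , - 6, 0, 2  ,  2, 6,6 ] 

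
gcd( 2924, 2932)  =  4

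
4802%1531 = 209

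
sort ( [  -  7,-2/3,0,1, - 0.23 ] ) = [ - 7, - 2/3, - 0.23,0,1 ]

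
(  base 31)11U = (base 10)1022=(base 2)1111111110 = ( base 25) 1fm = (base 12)712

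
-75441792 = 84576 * (  -  892)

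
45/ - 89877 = -15/29959 = -0.00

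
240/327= 80/109 = 0.73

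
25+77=102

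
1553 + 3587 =5140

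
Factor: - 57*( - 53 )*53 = 3^1 * 19^1 * 53^2 = 160113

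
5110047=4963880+146167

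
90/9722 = 45/4861 = 0.01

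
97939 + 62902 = 160841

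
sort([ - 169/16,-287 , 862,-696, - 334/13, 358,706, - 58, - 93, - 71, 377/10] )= [-696 , - 287, - 93,-71, - 58,  -  334/13, - 169/16, 377/10,  358,706,862] 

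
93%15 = 3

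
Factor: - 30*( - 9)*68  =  2^3*3^3*5^1*17^1 = 18360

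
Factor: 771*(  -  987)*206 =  -156761262 = - 2^1*3^2*7^1 * 47^1*103^1*257^1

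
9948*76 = 756048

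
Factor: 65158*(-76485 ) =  -4983609630 =- 2^1* 3^1*5^1*5099^1*32579^1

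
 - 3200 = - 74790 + 71590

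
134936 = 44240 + 90696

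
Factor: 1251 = 3^2*139^1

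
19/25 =19/25 = 0.76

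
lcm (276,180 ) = 4140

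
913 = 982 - 69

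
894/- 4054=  -447/2027 = - 0.22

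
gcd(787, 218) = 1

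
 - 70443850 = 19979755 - 90423605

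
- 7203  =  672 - 7875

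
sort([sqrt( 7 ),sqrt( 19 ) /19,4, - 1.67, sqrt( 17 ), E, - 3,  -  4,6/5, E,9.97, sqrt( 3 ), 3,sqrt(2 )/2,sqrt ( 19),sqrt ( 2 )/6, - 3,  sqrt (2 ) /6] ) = [-4,-3, - 3, -1.67,  sqrt(19)/19, sqrt(2)/6,sqrt (2 )/6,sqrt( 2 )/2, 6/5, sqrt( 3 ), sqrt( 7 ),E,E , 3 , 4, sqrt(17 ),sqrt(19 ), 9.97 ]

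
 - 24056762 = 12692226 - 36748988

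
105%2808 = 105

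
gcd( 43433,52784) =1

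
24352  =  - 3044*( - 8) 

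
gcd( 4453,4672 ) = 73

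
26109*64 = 1670976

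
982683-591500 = 391183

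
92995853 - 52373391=40622462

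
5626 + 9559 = 15185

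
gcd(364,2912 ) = 364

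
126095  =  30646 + 95449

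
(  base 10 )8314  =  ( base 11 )6279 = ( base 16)207a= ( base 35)6RJ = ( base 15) 26E4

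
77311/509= 77311/509 = 151.89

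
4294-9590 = -5296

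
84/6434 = 42/3217  =  0.01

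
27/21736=27/21736= 0.00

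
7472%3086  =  1300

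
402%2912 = 402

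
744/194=372/97 = 3.84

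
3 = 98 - 95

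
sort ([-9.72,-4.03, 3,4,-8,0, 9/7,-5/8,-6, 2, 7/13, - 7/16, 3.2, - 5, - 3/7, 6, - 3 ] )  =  [-9.72, - 8, - 6,-5, - 4.03 , - 3,-5/8,-7/16,-3/7,0, 7/13,9/7, 2, 3, 3.2, 4, 6]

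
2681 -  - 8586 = 11267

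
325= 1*325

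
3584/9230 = 1792/4615 =0.39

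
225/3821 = 225/3821 = 0.06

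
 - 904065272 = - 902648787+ - 1416485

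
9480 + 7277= 16757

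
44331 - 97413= - 53082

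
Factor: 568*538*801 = 244772784=2^4*3^2 *71^1*89^1*269^1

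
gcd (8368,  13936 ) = 16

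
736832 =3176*232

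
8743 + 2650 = 11393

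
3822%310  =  102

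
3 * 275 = 825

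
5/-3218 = - 5/3218 = - 0.00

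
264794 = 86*3079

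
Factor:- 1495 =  - 5^1  *  13^1*23^1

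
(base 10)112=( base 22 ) 52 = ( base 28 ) 40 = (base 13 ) 88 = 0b1110000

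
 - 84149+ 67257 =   -  16892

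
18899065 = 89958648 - 71059583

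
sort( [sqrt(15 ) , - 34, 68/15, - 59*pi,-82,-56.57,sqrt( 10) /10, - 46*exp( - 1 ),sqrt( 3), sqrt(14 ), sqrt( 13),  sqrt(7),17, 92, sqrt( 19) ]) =[ - 59*pi,-82, - 56.57, - 34, -46 *exp(-1), sqrt( 10 )/10, sqrt( 3),sqrt( 7),sqrt( 13), sqrt(14 ),sqrt (15),sqrt( 19), 68/15, 17, 92]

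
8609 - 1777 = 6832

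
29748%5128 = 4108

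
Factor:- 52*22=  - 2^3*11^1*13^1= - 1144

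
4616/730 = 2308/365 = 6.32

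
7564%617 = 160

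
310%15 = 10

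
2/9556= 1/4778 = 0.00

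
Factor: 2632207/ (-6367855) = -5^( - 1 )*13^( - 1)*433^1*6079^1*97967^(  -  1)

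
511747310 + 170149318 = 681896628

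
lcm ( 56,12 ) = 168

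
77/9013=77/9013=0.01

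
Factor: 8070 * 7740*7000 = 2^6 * 3^3*5^5 *7^1 * 43^1*269^1 = 437232600000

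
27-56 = - 29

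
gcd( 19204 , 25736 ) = 4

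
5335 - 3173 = 2162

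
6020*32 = 192640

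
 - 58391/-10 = 5839 + 1/10 = 5839.10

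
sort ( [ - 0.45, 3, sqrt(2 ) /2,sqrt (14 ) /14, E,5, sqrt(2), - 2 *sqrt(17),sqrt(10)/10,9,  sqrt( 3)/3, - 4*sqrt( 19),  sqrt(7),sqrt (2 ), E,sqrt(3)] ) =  [-4 * sqrt( 19), - 2 * sqrt(17), - 0.45, sqrt (14 )/14 , sqrt( 10 ) /10,  sqrt(3)/3,sqrt( 2) /2,  sqrt(2 ), sqrt ( 2),  sqrt(3),sqrt(7),E, E,3, 5,9 ] 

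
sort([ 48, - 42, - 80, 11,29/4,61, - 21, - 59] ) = [- 80,-59, - 42, - 21,29/4,11, 48,61] 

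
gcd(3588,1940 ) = 4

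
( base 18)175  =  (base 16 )1C7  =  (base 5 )3310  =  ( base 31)el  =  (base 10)455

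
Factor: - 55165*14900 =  - 821958500 = - 2^2*5^3*11^1*17^1*59^1*149^1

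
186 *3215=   597990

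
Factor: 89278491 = 3^1* 29759497^1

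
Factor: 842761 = 233^1 *3617^1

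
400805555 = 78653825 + 322151730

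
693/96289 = 693/96289 = 0.01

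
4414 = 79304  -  74890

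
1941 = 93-- 1848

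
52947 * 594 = 31450518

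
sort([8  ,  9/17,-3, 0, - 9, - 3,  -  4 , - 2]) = [  -  9, - 4, - 3, - 3, - 2, 0, 9/17, 8 ] 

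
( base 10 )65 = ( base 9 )72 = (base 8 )101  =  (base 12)55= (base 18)3b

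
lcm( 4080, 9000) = 306000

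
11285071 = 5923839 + 5361232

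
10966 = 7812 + 3154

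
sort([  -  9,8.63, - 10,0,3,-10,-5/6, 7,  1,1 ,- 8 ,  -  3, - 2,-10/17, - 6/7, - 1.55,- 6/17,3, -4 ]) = [ - 10 , - 10, - 9, - 8, - 4,  -  3,-2, - 1.55, - 6/7,- 5/6,-10/17, - 6/17,0,1,1,3, 3,7,8.63 ] 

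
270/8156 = 135/4078 = 0.03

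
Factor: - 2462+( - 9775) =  - 3^1*4079^1= - 12237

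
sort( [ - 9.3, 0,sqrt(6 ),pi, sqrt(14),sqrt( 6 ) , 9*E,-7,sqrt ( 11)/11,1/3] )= [ - 9.3, - 7,0 , sqrt( 11)/11,1/3, sqrt ( 6),sqrt(6),pi  ,  sqrt( 14 ),9*E]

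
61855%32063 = 29792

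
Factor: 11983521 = 3^1*11^1*17^1*41^1 * 521^1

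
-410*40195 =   -  16479950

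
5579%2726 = 127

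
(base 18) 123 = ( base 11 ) 300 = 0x16B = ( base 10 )363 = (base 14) 1bd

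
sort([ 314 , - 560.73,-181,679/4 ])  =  [ - 560.73,-181,679/4,314 ] 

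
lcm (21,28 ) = 84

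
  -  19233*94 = -1807902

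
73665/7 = 73665/7  =  10523.57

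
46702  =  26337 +20365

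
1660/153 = 1660/153 = 10.85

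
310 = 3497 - 3187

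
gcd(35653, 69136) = 1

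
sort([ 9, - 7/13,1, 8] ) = [ - 7/13,1,8, 9 ]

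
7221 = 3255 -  - 3966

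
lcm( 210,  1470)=1470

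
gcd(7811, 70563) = 1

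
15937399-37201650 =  - 21264251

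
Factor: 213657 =3^1*229^1*311^1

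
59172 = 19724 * 3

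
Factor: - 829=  - 829^1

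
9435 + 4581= 14016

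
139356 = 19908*7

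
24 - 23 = 1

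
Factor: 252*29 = 2^2*3^2*7^1*29^1 = 7308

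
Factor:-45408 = -2^5*3^1 * 11^1*43^1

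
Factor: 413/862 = 2^( - 1 ) * 7^1 * 59^1*431^ ( - 1)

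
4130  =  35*118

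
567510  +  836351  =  1403861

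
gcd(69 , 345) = 69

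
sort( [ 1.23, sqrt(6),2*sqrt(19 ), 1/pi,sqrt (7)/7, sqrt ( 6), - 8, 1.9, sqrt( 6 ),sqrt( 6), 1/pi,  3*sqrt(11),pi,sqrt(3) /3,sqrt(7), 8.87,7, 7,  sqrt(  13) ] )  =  [ - 8,1/pi,1/pi,  sqrt(7) /7,  sqrt(3)/3,1.23, 1.9, sqrt(6 ),sqrt( 6),  sqrt(6), sqrt( 6 ), sqrt ( 7),pi, sqrt( 13),7,7,2*sqrt (19),8.87 , 3*sqrt(11)]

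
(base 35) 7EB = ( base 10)9076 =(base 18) 1A04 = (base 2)10001101110100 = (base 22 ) igc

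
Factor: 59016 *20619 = 2^3*3^3*29^1*79^1*2459^1 = 1216850904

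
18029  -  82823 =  - 64794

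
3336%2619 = 717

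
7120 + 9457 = 16577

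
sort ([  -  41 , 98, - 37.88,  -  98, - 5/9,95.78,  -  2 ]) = [-98, - 41, - 37.88, - 2 , - 5/9,95.78,98 ]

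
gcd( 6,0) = 6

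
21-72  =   -51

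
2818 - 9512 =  - 6694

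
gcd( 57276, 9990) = 666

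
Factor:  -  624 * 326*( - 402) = 81776448=2^6*3^2*13^1 * 67^1 *163^1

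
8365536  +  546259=8911795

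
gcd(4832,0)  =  4832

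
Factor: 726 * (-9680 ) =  - 7027680 = -2^5* 3^1 * 5^1 * 11^4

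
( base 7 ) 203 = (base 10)101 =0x65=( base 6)245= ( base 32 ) 35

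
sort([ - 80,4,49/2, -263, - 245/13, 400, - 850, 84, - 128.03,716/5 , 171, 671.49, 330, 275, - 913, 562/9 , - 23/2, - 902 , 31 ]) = [ - 913, -902, - 850, - 263, - 128.03, - 80,-245/13, - 23/2, 4 , 49/2 , 31, 562/9,84 , 716/5,171, 275, 330,400,671.49]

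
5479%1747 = 238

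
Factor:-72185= - 5^1*14437^1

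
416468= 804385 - 387917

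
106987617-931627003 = - 824639386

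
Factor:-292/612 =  - 73/153 = -3^( - 2)*17^( - 1 )*73^1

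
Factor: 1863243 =3^4 *23003^1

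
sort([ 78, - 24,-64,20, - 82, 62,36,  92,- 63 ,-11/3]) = [ - 82,- 64, - 63,- 24, - 11/3,20 , 36, 62,78, 92]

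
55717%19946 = 15825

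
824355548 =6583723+817771825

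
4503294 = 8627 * 522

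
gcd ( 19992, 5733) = 147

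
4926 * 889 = 4379214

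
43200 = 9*4800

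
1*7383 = 7383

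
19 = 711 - 692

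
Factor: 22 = 2^1*11^1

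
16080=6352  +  9728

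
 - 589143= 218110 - 807253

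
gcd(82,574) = 82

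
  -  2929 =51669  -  54598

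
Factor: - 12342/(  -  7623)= 2^1 * 3^( - 1 ) * 7^( - 1)*17^1 = 34/21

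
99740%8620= 4920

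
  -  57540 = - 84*685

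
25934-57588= - 31654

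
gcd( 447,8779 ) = 1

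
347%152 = 43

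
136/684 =34/171 = 0.20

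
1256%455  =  346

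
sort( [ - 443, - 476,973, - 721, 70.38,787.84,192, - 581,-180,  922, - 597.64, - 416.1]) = [ - 721, - 597.64, - 581, - 476, - 443, - 416.1,  -  180, 70.38,192, 787.84 , 922, 973]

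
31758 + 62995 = 94753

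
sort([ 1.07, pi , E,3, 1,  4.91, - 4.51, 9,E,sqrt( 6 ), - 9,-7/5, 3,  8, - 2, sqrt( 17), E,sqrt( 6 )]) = [-9, - 4.51, - 2,-7/5, 1, 1.07, sqrt( 6 ) , sqrt(6), E, E, E,  3 , 3,pi, sqrt(17 ) , 4.91, 8,9 ]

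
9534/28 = 340+1/2 = 340.50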